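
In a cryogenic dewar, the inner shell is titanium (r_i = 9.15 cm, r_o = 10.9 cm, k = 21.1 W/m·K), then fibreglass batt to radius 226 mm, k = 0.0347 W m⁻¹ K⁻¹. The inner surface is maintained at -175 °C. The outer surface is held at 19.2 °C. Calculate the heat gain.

Treat each layer as a resistance in series:
  R_titanium = (1/0.0915 − 1/0.109)/(4πk) = 1.755/(4π·21.1) = 0.006618 K/W
  R_fibreglass batt = (1/0.109 − 1/0.226)/(4πk) = 4.750/(4π·0.0347) = 10.89 K/W
ΣR = 0.006618 + 10.89 = 10.90 K/W
Q = ΔT/ΣR = (-175 °C − 19.2 °C)/10.90 = -17.8 W
(Negative Q ⇒ heat flows inward; heat gain = 17.8 W.)

Q = 17.8 W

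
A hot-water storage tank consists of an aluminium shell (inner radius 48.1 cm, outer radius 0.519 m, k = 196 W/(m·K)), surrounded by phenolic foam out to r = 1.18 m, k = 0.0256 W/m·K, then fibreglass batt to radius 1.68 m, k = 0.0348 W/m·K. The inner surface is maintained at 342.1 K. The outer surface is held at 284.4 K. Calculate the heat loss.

Resistance network (inner→outer):
  R_aluminium = (1/0.481 − 1/0.519)/(4πk) = 0.1522/(4π·196) = 6.180×10^-5 K/W
  R_phenolic foam = (1/0.519 − 1/1.18)/(4πk) = 1.079/(4π·0.0256) = 3.355 K/W
  R_fibreglass batt = (1/1.18 − 1/1.68)/(4πk) = 0.2522/(4π·0.0348) = 0.5768 K/W
ΣR = 6.180×10^-5 + 3.355 + 0.5768 = 3.932 K/W
Q = ΔT/ΣR = (342.1 K − 284.4 K)/3.932 = 14.7 W

Q = 14.7 W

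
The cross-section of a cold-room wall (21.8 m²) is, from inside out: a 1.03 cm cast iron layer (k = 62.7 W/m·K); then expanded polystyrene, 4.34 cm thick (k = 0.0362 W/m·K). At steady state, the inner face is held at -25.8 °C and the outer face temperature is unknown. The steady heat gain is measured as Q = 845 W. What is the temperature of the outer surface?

T_out = 20.7 °C

Sum the resistances:
  R_cast iron = L/(kA) = 0.0103/(62.7·21.8) = 7.536×10^-6 K/W
  R_expanded polystyrene = L/(kA) = 0.0434/(0.0362·21.8) = 0.05500 K/W
ΣR = 0.05500 K/W
ΔT = Q·ΣR = 845 × 0.05500 = 46.48 K
Heat flows inward, so T_out = T_in + ΔT = -25.8 + 46.48 = 20.7 °C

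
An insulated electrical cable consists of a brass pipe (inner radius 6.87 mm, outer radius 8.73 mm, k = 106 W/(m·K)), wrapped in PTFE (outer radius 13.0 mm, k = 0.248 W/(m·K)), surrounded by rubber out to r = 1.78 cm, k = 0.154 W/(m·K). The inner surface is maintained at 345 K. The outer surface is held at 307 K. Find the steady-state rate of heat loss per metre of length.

Q' = 65.4 W/m

Resistance network (inner→outer):
  R'_brass = ln(0.00873/0.00687)/(2πk) = 0.2396/(2π·106) = 3.598×10^-4 m·K/W
  R'_PTFE = ln(0.0130/0.00873)/(2πk) = 0.3982/(2π·0.248) = 0.2555 m·K/W
  R'_rubber = ln(0.0178/0.0130)/(2πk) = 0.3142/(2π·0.154) = 0.3248 m·K/W
ΣR = 3.598×10^-4 + 0.2555 + 0.3248 = 0.5807 m·K/W
Q' = ΔT/ΣR = (345 K − 307 K)/0.5807 = 65.4 W/m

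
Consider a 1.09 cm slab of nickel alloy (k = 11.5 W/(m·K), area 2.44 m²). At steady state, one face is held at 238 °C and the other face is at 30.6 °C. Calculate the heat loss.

Q = kA·ΔT/L = 11.5 × 2.44 × |238 °C − 30.6 °C| / 0.0109 = 5.34×10^5 W

Q = 534 kW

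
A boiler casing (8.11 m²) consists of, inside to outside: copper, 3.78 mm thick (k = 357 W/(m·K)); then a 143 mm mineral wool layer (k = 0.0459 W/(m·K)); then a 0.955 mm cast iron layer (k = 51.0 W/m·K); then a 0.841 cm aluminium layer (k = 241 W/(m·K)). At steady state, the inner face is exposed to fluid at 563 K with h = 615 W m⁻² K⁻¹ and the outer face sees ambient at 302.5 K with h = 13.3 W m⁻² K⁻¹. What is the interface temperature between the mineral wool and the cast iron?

Resistance network (inner→outer):
  R_conv,in = 1/(hA) = 1/(615·8.11) = 2.005×10^-4 K/W
  R_copper = L/(kA) = 0.00378/(357·8.11) = 1.306×10^-6 K/W
  R_mineral wool = L/(kA) = 0.143/(0.0459·8.11) = 0.3842 K/W
  R_cast iron = L/(kA) = 9.55×10^-4/(51.0·8.11) = 2.309×10^-6 K/W
  R_aluminium = L/(kA) = 0.00841/(241·8.11) = 4.303×10^-6 K/W
  R_conv,out = 1/(hA) = 1/(13.3·8.11) = 0.009271 K/W
ΣR = 2.005×10^-4 + 1.306×10^-6 + 0.3842 + 2.309×10^-6 + 4.303×10^-6 + 0.009271 = 0.3937 K/W
Q = ΔT/ΣR = (563 K − 302.5 K)/0.3937 = 661.7 W
From the inner boundary to the mineral wool/cast iron interface, ΣR_partial = 0.3844 K/W.
T_interface = T_in − Q·ΣR_partial = 563 K − (661.7)(0.3844) = 308.6 K

T = 308.6 K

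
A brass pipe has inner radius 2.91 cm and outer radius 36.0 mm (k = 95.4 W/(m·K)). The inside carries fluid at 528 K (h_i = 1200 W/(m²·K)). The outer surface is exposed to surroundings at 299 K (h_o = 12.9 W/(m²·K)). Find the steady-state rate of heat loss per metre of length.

Q' = 659 W/m

Series thermal resistances, inner to outer:
  R'_conv,in = 1/(2πr h) = 1/(2π·0.0291·1200) = 0.004558 m·K/W
  R'_brass = ln(0.0360/0.0291)/(2πk) = 0.2128/(2π·95.4) = 3.550×10^-4 m·K/W
  R'_conv,out = 1/(2πr h) = 1/(2π·0.0360·12.9) = 0.3427 m·K/W
ΣR = 0.004558 + 3.550×10^-4 + 0.3427 = 0.3476 m·K/W
Q' = ΔT/ΣR = (528 K − 299 K)/0.3476 = 659 W/m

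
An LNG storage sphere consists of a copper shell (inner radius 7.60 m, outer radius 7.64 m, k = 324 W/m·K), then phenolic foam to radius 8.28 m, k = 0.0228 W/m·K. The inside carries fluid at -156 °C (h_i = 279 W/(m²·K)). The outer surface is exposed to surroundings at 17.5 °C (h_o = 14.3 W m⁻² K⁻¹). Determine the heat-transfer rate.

Q = 4.90 kW

Resistance network (inner→outer):
  R_conv,in = 1/(4πr²h) = 1/(4π·7.60²·279) = 4.938×10^-6 K/W
  R_copper = (1/7.60 − 1/7.64)/(4πk) = 6.889×10^-4/(4π·324) = 1.692×10^-7 K/W
  R_phenolic foam = (1/7.64 − 1/8.28)/(4πk) = 0.01012/(4π·0.0228) = 0.03531 K/W
  R_conv,out = 1/(4πr²h) = 1/(4π·8.28²·14.3) = 8.117×10^-5 K/W
ΣR = 4.938×10^-6 + 1.692×10^-7 + 0.03531 + 8.117×10^-5 = 0.03540 K/W
Q = ΔT/ΣR = (-156 °C − 17.5 °C)/0.03540 = -4900 W
(Negative Q ⇒ heat flows inward; heat gain = 4900 W.)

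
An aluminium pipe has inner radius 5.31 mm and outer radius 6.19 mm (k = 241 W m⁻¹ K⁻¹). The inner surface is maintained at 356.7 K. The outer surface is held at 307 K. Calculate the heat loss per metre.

Q' = 4.91×10^5 W/m

Q' = 2πk·ΔT/ln(r₂/r₁) = 2π × 241 × 49.7 / ln(0.00619/0.00531) = 4.91×10^5 W/m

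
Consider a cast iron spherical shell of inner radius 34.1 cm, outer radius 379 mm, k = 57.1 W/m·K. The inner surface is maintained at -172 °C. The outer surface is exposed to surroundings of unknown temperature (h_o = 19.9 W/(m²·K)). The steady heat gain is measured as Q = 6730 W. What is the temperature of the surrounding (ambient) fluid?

Series resistances:
  R_cast iron = (1/0.341 − 1/0.379)/(4πk) = 0.2940/(4π·57.1) = 4.098×10^-4 K/W
  R_conv,out = 1/(4πr²h) = 1/(4π·0.379²·19.9) = 0.02784 K/W
ΣR = 0.02825 K/W
ΔT = Q·ΣR = 6730 × 0.02825 = 190.1 K
Heat flows inward, so T_out = T_in + ΔT = -172 + 190.1 = 18.1 °C

T_out = 18.1 °C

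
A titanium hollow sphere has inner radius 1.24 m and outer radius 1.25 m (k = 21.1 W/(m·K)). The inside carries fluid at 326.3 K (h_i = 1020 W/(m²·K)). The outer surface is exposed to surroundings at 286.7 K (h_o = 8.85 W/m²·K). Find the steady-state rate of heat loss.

Series thermal resistances, inner to outer:
  R_conv,in = 1/(4πr²h) = 1/(4π·1.24²·1020) = 5.074×10^-5 K/W
  R_titanium = (1/1.24 − 1/1.25)/(4πk) = 0.006452/(4π·21.1) = 2.433×10^-5 K/W
  R_conv,out = 1/(4πr²h) = 1/(4π·1.25²·8.85) = 0.005755 K/W
ΣR = 5.074×10^-5 + 2.433×10^-5 + 0.005755 = 0.005830 K/W
Q = ΔT/ΣR = (326.3 K − 286.7 K)/0.005830 = 6790 W

Q = 6.79 kW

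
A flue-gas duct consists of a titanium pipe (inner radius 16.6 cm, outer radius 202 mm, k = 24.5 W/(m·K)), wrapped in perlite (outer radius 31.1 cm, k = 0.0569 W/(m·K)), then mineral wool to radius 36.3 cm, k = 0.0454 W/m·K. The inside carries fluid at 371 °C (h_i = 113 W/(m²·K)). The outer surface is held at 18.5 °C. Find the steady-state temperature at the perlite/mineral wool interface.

Resistance network (inner→outer):
  R'_conv,in = 1/(2πr h) = 1/(2π·0.166·113) = 0.008485 m·K/W
  R'_titanium = ln(0.202/0.166)/(2πk) = 0.1963/(2π·24.5) = 0.001275 m·K/W
  R'_perlite = ln(0.311/0.202)/(2πk) = 0.4315/(2π·0.0569) = 1.207 m·K/W
  R'_mineral wool = ln(0.363/0.311)/(2πk) = 0.1546/(2π·0.0454) = 0.5420 m·K/W
ΣR = 0.008485 + 0.001275 + 1.207 + 0.5420 = 1.759 m·K/W
Q' = ΔT/ΣR = (371 °C − 18.5 °C)/1.759 = 200.4 W/m
From the inner boundary to the perlite/mineral wool interface, ΣR_partial = 1.217 m·K/W.
T_interface = T_in − Q'·ΣR_partial = 371 °C − (200.4)(1.217) = 127 °C

T = 127 °C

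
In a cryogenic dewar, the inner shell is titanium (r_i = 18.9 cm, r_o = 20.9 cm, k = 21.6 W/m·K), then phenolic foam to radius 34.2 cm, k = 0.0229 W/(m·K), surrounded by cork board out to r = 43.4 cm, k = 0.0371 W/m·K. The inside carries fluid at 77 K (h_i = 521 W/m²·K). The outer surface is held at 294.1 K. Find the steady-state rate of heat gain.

Q = 27.8 W

Resistance network (inner→outer):
  R_conv,in = 1/(4πr²h) = 1/(4π·0.189²·521) = 0.004276 K/W
  R_titanium = (1/0.189 − 1/0.209)/(4πk) = 0.5063/(4π·21.6) = 0.001865 K/W
  R_phenolic foam = (1/0.209 − 1/0.342)/(4πk) = 1.861/(4π·0.0229) = 6.466 K/W
  R_cork board = (1/0.342 − 1/0.434)/(4πk) = 0.6198/(4π·0.0371) = 1.329 K/W
ΣR = 0.004276 + 0.001865 + 6.466 + 1.329 = 7.801 K/W
Q = ΔT/ΣR = (77 K − 294.1 K)/7.801 = -27.8 W
(Negative Q ⇒ heat flows inward; heat gain = 27.8 W.)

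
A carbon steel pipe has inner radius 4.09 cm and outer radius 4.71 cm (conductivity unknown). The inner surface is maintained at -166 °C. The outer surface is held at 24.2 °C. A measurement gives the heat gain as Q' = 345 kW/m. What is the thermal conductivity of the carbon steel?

ΣR = ΔT/Q' = |-166 − 24.2|/3.45×10^5 = 5.513×10^-4 m·K/W
ln(r₂/r₁)/(2πk) = 5.513×10^-4 ⇒ k = 0.1411/(2π·5.513×10^-4) = 40.7 W/m·K

k = 40.7 W/m·K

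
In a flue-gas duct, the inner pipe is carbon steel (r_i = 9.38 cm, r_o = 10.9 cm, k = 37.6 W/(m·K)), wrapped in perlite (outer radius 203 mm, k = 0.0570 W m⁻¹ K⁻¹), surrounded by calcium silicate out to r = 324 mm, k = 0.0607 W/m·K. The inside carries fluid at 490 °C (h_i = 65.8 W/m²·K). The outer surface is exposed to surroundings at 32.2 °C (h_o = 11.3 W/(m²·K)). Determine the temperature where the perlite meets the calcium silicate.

Resistance network (inner→outer):
  R'_conv,in = 1/(2πr h) = 1/(2π·0.0938·65.8) = 0.02579 m·K/W
  R'_carbon steel = ln(0.109/0.0938)/(2πk) = 0.1502/(2π·37.6) = 6.357×10^-4 m·K/W
  R'_perlite = ln(0.203/0.109)/(2πk) = 0.6219/(2π·0.0570) = 1.736 m·K/W
  R'_calcium silicate = ln(0.324/0.203)/(2πk) = 0.4675/(2π·0.0607) = 1.226 m·K/W
  R'_conv,out = 1/(2πr h) = 1/(2π·0.324·11.3) = 0.04347 m·K/W
ΣR = 0.02579 + 6.357×10^-4 + 1.736 + 1.226 + 0.04347 = 3.032 m·K/W
Q' = ΔT/ΣR = (490 °C − 32.2 °C)/3.032 = 151.0 W/m
From the inner boundary to the perlite/calcium silicate interface, ΣR_partial = 1.762 m·K/W.
T_interface = T_in − Q'·ΣR_partial = 490 °C − (151.0)(1.762) = 224 °C

T = 224 °C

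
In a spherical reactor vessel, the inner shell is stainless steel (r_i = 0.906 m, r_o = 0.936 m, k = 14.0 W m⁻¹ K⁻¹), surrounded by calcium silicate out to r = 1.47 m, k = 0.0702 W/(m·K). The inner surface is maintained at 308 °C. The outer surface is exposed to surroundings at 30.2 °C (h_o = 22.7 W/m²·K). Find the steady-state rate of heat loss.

Series thermal resistances, inner to outer:
  R_stainless steel = (1/0.906 − 1/0.936)/(4πk) = 0.03538/(4π·14.0) = 2.011×10^-4 K/W
  R_calcium silicate = (1/0.936 − 1/1.47)/(4πk) = 0.3881/(4π·0.0702) = 0.4399 K/W
  R_conv,out = 1/(4πr²h) = 1/(4π·1.47²·22.7) = 0.001622 K/W
ΣR = 2.011×10^-4 + 0.4399 + 0.001622 = 0.4417 K/W
Q = ΔT/ΣR = (308 °C − 30.2 °C)/0.4417 = 629 W

Q = 629 W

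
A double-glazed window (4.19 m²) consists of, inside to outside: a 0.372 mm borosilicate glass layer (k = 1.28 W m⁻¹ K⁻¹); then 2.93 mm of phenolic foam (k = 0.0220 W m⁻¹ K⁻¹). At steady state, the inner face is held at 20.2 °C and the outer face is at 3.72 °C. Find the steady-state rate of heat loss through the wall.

Q = 517 W

Treat each layer as a resistance in series:
  R_borosilicate glass = L/(kA) = 3.72×10^-4/(1.28·4.19) = 6.936×10^-5 K/W
  R_phenolic foam = L/(kA) = 0.00293/(0.0220·4.19) = 0.03179 K/W
ΣR = 6.936×10^-5 + 0.03179 = 0.03186 K/W
Q = ΔT/ΣR = (20.2 °C − 3.72 °C)/0.03186 = 517 W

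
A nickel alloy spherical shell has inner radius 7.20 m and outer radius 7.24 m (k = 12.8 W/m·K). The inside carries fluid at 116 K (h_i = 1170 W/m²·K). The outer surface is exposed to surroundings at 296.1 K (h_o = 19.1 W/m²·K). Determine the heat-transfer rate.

Series thermal resistances, inner to outer:
  R_conv,in = 1/(4πr²h) = 1/(4π·7.20²·1170) = 1.312×10^-6 K/W
  R_nickel alloy = (1/7.20 − 1/7.24)/(4πk) = 7.673×10^-4/(4π·12.8) = 4.771×10^-6 K/W
  R_conv,out = 1/(4πr²h) = 1/(4π·7.24²·19.1) = 7.948×10^-5 K/W
ΣR = 1.312×10^-6 + 4.771×10^-6 + 7.948×10^-5 = 8.556×10^-5 K/W
Q = ΔT/ΣR = (116 K − 296.1 K)/8.556×10^-5 = -2.10×10^6 W
(Negative Q ⇒ heat flows inward; heat gain = 2.10×10^6 W.)

Q = 2100 kW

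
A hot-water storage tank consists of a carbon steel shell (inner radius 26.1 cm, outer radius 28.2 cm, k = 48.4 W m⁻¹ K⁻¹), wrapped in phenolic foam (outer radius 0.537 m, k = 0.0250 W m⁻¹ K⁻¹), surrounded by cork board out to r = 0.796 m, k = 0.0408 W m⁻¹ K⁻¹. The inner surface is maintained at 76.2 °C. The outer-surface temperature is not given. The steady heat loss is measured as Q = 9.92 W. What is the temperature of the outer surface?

T_out = 11.3 °C

Series resistances:
  R_carbon steel = (1/0.261 − 1/0.282)/(4πk) = 0.2853/(4π·48.4) = 4.691×10^-4 K/W
  R_phenolic foam = (1/0.282 − 1/0.537)/(4πk) = 1.684/(4π·0.0250) = 5.360 K/W
  R_cork board = (1/0.537 − 1/0.796)/(4πk) = 0.6059/(4π·0.0408) = 1.182 K/W
ΣR = 6.542 K/W
ΔT = Q·ΣR = 9.92 × 6.542 = 64.90 K
Heat flows outward, so T_out = T_in − ΔT = 76.2 − 64.90 = 11.3 °C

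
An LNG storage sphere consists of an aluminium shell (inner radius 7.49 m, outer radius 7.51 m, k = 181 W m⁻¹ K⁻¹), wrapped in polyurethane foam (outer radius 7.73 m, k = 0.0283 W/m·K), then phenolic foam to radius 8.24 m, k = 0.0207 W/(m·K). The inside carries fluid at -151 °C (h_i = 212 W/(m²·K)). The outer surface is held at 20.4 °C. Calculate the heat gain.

Treat each layer as a resistance in series:
  R_conv,in = 1/(4πr²h) = 1/(4π·7.49²·212) = 6.691×10^-6 K/W
  R_aluminium = (1/7.49 − 1/7.51)/(4πk) = 3.556×10^-4/(4π·181) = 1.563×10^-7 K/W
  R_polyurethane foam = (1/7.51 − 1/7.73)/(4πk) = 0.003790/(4π·0.0283) = 0.01066 K/W
  R_phenolic foam = (1/7.73 − 1/8.24)/(4πk) = 0.008007/(4π·0.0207) = 0.03078 K/W
ΣR = 6.691×10^-6 + 1.563×10^-7 + 0.01066 + 0.03078 = 0.04145 K/W
Q = ΔT/ΣR = (-151 °C − 20.4 °C)/0.04145 = -4140 W
(Negative Q ⇒ heat flows inward; heat gain = 4140 W.)

Q = 4140 W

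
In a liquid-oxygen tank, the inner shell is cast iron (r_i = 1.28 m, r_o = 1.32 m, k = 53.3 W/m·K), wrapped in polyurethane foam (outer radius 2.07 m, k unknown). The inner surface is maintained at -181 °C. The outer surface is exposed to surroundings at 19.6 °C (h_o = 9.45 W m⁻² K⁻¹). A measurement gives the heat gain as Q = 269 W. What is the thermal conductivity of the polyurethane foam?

k = 0.0294 W/m·K

ΣR = ΔT/Q = |-181 − 19.6|/269 = 0.7457 K/W
Known resistances:
  R_cast iron = (1/1.28 − 1/1.32)/(4πk) = 0.02367/(4π·53.3) = 3.535×10^-5 K/W
  R_conv,out = 1/(4πr²h) = 1/(4π·2.07²·9.45) = 0.001965 K/W
R_polyurethane foam = ΣR − ΣR_known = 0.7457 − 0.002000 = 0.7437 K/W
(1/r₁−1/r₂)/(4πk) = 0.7437 ⇒ k = 0.2745/(4π·0.7437) = 0.0294 W/m·K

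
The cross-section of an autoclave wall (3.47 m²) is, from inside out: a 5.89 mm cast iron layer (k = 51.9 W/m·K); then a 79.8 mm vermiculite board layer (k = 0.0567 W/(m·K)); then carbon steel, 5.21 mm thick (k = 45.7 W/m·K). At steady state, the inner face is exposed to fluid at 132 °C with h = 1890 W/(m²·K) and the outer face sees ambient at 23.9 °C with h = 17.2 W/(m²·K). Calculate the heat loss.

Series thermal resistances, inner to outer:
  R_conv,in = 1/(hA) = 1/(1890·3.47) = 1.525×10^-4 K/W
  R_cast iron = L/(kA) = 0.00589/(51.9·3.47) = 3.271×10^-5 K/W
  R_vermiculite board = L/(kA) = 0.0798/(0.0567·3.47) = 0.4056 K/W
  R_carbon steel = L/(kA) = 0.00521/(45.7·3.47) = 3.285×10^-5 K/W
  R_conv,out = 1/(hA) = 1/(17.2·3.47) = 0.01675 K/W
ΣR = 1.525×10^-4 + 3.271×10^-5 + 0.4056 + 3.285×10^-5 + 0.01675 = 0.4226 K/W
Q = ΔT/ΣR = (132 °C − 23.9 °C)/0.4226 = 256 W

Q = 256 W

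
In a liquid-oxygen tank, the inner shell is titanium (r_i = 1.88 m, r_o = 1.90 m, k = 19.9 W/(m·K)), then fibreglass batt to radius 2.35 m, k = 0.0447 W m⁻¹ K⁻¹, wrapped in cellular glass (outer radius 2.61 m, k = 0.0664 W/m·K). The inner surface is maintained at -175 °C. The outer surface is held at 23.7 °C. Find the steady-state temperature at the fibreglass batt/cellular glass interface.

Treat each layer as a resistance in series:
  R_titanium = (1/1.88 − 1/1.90)/(4πk) = 0.005599/(4π·19.9) = 2.239×10^-5 K/W
  R_fibreglass batt = (1/1.90 − 1/2.35)/(4πk) = 0.1008/(4π·0.0447) = 0.1794 K/W
  R_cellular glass = (1/2.35 − 1/2.61)/(4πk) = 0.04239/(4π·0.0664) = 0.05080 K/W
ΣR = 2.239×10^-5 + 0.1794 + 0.05080 = 0.2302 K/W
Q = ΔT/ΣR = (-175 °C − 23.7 °C)/0.2302 = -863.2 W
From the inner boundary to the fibreglass batt/cellular glass interface, ΣR_partial = 0.1794 K/W.
T_interface = T_in − Q·ΣR_partial = -175 °C − (-863.2)(0.1794) = -20.1 °C

T = -20.1 °C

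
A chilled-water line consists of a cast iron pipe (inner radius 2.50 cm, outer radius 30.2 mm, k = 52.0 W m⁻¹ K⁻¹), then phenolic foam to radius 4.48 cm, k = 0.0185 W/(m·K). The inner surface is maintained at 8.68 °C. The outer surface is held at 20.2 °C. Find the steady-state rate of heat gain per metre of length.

Q' = 3.39 W/m

Treat each layer as a resistance in series:
  R'_cast iron = ln(0.0302/0.0250)/(2πk) = 0.1890/(2π·52.0) = 5.784×10^-4 m·K/W
  R'_phenolic foam = ln(0.0448/0.0302)/(2πk) = 0.3944/(2π·0.0185) = 3.393 m·K/W
ΣR = 5.784×10^-4 + 3.393 = 3.394 m·K/W
Q' = ΔT/ΣR = (8.68 °C − 20.2 °C)/3.394 = -3.39 W/m
(Negative Q' ⇒ heat flows inward; heat gain = 3.39 W/m.)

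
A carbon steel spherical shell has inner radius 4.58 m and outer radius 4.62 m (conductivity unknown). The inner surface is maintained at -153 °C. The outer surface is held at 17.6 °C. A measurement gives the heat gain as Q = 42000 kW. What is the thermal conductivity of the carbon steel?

ΣR = ΔT/Q = |-153 − 17.6|/4.20×10^7 = 4.062×10^-6 K/W
(1/r₁−1/r₂)/(4πk) = 4.062×10^-6 ⇒ k = 0.001890/(4π·4.062×10^-6) = 37.0 W/m·K

k = 37.0 W/m·K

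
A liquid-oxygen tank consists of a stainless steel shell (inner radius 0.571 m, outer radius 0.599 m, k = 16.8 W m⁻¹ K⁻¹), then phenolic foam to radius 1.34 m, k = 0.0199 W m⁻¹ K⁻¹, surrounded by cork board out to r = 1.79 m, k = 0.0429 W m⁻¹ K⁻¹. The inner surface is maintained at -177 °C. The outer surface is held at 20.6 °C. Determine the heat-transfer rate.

Resistance network (inner→outer):
  R_stainless steel = (1/0.571 − 1/0.599)/(4πk) = 0.08186/(4π·16.8) = 3.878×10^-4 K/W
  R_phenolic foam = (1/0.599 − 1/1.34)/(4πk) = 0.9232/(4π·0.0199) = 3.692 K/W
  R_cork board = (1/1.34 − 1/1.79)/(4πk) = 0.1876/(4π·0.0429) = 0.3480 K/W
ΣR = 3.878×10^-4 + 3.692 + 0.3480 = 4.040 K/W
Q = ΔT/ΣR = (-177 °C − 20.6 °C)/4.040 = -48.9 W
(Negative Q ⇒ heat flows inward; heat gain = 48.9 W.)

Q = 48.9 W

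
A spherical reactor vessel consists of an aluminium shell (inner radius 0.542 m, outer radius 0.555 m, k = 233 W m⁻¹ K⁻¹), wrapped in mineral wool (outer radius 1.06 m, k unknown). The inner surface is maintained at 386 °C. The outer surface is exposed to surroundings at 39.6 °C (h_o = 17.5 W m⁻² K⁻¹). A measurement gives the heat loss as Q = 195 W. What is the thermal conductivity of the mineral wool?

k = 0.0385 W/m·K

ΣR = ΔT/Q = |386 − 39.6|/195 = 1.776 K/W
Known resistances:
  R_aluminium = (1/0.542 − 1/0.555)/(4πk) = 0.04322/(4π·233) = 1.476×10^-5 K/W
  R_conv,out = 1/(4πr²h) = 1/(4π·1.06²·17.5) = 0.004047 K/W
R_mineral wool = ΣR − ΣR_known = 1.776 − 0.004062 = 1.772 K/W
(1/r₁−1/r₂)/(4πk) = 1.772 ⇒ k = 0.8584/(4π·1.772) = 0.0385 W/m·K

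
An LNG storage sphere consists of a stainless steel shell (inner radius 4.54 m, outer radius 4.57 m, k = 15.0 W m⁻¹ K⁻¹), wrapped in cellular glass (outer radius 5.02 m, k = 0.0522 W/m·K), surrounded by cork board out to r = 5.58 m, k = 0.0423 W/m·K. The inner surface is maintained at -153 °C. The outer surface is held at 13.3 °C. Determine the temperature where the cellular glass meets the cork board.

T = -79.3 °C

Series thermal resistances, inner to outer:
  R_stainless steel = (1/4.54 − 1/4.57)/(4πk) = 0.001446/(4π·15.0) = 7.671×10^-6 K/W
  R_cellular glass = (1/4.57 − 1/5.02)/(4πk) = 0.01962/(4π·0.0522) = 0.02990 K/W
  R_cork board = (1/5.02 − 1/5.58)/(4πk) = 0.01999/(4π·0.0423) = 0.03761 K/W
ΣR = 7.671×10^-6 + 0.02990 + 0.03761 = 0.06752 K/W
Q = ΔT/ΣR = (-153 °C − 13.3 °C)/0.06752 = -2463 W
From the inner boundary to the cellular glass/cork board interface, ΣR_partial = 0.02991 K/W.
T_interface = T_in − Q·ΣR_partial = -153 °C − (-2463)(0.02991) = -79.3 °C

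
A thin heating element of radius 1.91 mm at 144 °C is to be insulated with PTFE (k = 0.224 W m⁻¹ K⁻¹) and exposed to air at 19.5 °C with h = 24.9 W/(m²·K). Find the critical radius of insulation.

For a cylinder, r_cr = k_ins/h = 0.224/24.9 = 0.00900 m = 0.900 cm

r_cr = 0.900 cm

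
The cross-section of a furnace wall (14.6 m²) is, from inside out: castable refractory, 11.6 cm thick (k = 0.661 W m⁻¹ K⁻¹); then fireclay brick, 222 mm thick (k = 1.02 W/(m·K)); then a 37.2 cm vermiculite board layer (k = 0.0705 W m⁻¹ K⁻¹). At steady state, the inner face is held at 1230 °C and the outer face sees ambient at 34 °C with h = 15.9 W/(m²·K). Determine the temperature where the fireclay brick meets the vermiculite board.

T = 1148 °C

Treat each layer as a resistance in series:
  R_castable refractory = L/(kA) = 0.116/(0.661·14.6) = 0.01202 K/W
  R_fireclay brick = L/(kA) = 0.222/(1.02·14.6) = 0.01491 K/W
  R_vermiculite board = L/(kA) = 0.372/(0.0705·14.6) = 0.3614 K/W
  R_conv,out = 1/(hA) = 1/(15.9·14.6) = 0.004308 K/W
ΣR = 0.01202 + 0.01491 + 0.3614 + 0.004308 = 0.3926 K/W
Q = ΔT/ΣR = (1230 °C − 34 °C)/0.3926 = 3046 W
From the inner boundary to the fireclay brick/vermiculite board interface, ΣR_partial = 0.02693 K/W.
T_interface = T_in − Q·ΣR_partial = 1230 °C − (3046)(0.02693) = 1148 °C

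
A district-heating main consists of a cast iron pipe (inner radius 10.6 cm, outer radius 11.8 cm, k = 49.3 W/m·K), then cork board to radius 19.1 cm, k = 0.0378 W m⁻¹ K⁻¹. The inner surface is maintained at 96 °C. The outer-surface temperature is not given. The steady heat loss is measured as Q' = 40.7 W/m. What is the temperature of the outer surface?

Series resistances:
  R'_cast iron = ln(0.118/0.106)/(2πk) = 0.1072/(2π·49.3) = 3.462×10^-4 m·K/W
  R'_cork board = ln(0.191/0.118)/(2πk) = 0.4816/(2π·0.0378) = 2.028 m·K/W
ΣR = 2.028 m·K/W
ΔT = Q'·ΣR = 40.7 × 2.028 = 82.54 K
Heat flows outward, so T_out = T_in − ΔT = 96 − 82.54 = 13.5 °C

T_out = 13.5 °C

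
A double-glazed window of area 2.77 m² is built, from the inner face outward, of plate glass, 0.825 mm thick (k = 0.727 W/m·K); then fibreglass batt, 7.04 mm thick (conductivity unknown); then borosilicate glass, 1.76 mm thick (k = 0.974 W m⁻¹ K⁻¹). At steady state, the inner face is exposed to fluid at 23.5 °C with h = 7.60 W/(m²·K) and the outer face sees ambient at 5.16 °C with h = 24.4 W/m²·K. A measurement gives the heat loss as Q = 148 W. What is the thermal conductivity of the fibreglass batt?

ΣR = ΔT/Q = |23.5 − 5.16|/148 = 0.1239 K/W
Known resistances:
  R_conv,in = 1/(hA) = 1/(7.60·2.77) = 0.04750 K/W
  R_plate glass = L/(kA) = 8.25×10^-4/(0.727·2.77) = 4.097×10^-4 K/W
  R_borosilicate glass = L/(kA) = 0.00176/(0.974·2.77) = 6.523×10^-4 K/W
  R_conv,out = 1/(hA) = 1/(24.4·2.77) = 0.01480 K/W
R_fibreglass batt = ΣR − ΣR_known = 0.1239 − 0.06336 = 0.06054 K/W
L/(kA) = 0.06054 ⇒ k = 0.00704/(0.06054·2.77) = 0.0420 W/m·K

k = 0.0420 W/m·K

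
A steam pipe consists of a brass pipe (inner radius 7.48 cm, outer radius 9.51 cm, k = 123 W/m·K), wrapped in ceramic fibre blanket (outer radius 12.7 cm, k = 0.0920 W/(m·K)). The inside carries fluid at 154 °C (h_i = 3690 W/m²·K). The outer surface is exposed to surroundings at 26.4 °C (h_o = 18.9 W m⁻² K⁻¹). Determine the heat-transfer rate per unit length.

Treat each layer as a resistance in series:
  R'_conv,in = 1/(2πr h) = 1/(2π·0.0748·3690) = 5.766×10^-4 m·K/W
  R'_brass = ln(0.0951/0.0748)/(2πk) = 0.2401/(2π·123) = 3.107×10^-4 m·K/W
  R'_ceramic fibre blanket = ln(0.127/0.0951)/(2πk) = 0.2893/(2π·0.0920) = 0.5004 m·K/W
  R'_conv,out = 1/(2πr h) = 1/(2π·0.127·18.9) = 0.06631 m·K/W
ΣR = 5.766×10^-4 + 3.107×10^-4 + 0.5004 + 0.06631 = 0.5676 m·K/W
Q' = ΔT/ΣR = (154 °C − 26.4 °C)/0.5676 = 225 W/m

Q' = 225 W/m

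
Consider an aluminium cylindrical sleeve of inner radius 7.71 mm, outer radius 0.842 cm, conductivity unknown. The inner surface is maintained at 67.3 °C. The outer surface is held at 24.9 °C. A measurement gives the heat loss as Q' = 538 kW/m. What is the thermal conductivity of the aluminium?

k = 178 W/m·K

ΣR = ΔT/Q' = |67.3 − 24.9|/5.38×10^5 = 7.881×10^-5 m·K/W
ln(r₂/r₁)/(2πk) = 7.881×10^-5 ⇒ k = 0.08809/(2π·7.881×10^-5) = 178 W/m·K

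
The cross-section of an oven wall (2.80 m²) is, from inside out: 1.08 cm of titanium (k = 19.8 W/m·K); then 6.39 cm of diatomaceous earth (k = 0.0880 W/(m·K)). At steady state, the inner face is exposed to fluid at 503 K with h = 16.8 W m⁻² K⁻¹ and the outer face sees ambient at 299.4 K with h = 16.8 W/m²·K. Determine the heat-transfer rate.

Q = 674 W

Series thermal resistances, inner to outer:
  R_conv,in = 1/(hA) = 1/(16.8·2.80) = 0.02126 K/W
  R_titanium = L/(kA) = 0.0108/(19.8·2.80) = 1.948×10^-4 K/W
  R_diatomaceous earth = L/(kA) = 0.0639/(0.0880·2.80) = 0.2593 K/W
  R_conv,out = 1/(hA) = 1/(16.8·2.80) = 0.02126 K/W
ΣR = 0.02126 + 1.948×10^-4 + 0.2593 + 0.02126 = 0.3020 K/W
Q = ΔT/ΣR = (503 K − 299.4 K)/0.3020 = 674 W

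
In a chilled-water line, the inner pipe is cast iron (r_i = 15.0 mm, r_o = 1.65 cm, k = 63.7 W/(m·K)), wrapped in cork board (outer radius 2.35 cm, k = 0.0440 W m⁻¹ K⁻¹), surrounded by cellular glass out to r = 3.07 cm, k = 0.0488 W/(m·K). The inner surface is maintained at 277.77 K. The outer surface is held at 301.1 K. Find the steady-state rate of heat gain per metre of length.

Resistance network (inner→outer):
  R'_cast iron = ln(0.0165/0.0150)/(2πk) = 0.09531/(2π·63.7) = 2.381×10^-4 m·K/W
  R'_cork board = ln(0.0235/0.0165)/(2πk) = 0.3536/(2π·0.0440) = 1.279 m·K/W
  R'_cellular glass = ln(0.0307/0.0235)/(2πk) = 0.2673/(2π·0.0488) = 0.8716 m·K/W
ΣR = 2.381×10^-4 + 1.279 + 0.8716 = 2.151 m·K/W
Q' = ΔT/ΣR = (277.77 K − 301.1 K)/2.151 = -10.8 W/m
(Negative Q' ⇒ heat flows inward; heat gain = 10.8 W/m.)

Q' = 10.8 W/m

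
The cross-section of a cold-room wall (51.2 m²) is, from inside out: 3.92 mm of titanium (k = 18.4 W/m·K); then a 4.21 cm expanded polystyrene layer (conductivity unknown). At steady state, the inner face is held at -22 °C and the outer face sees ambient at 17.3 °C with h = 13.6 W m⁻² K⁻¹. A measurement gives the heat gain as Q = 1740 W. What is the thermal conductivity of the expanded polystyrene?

ΣR = ΔT/Q = |-22 − 17.3|/1740 = 0.02259 K/W
Known resistances:
  R_titanium = L/(kA) = 0.00392/(18.4·51.2) = 4.161×10^-6 K/W
  R_conv,out = 1/(hA) = 1/(13.6·51.2) = 0.001436 K/W
R_expanded polystyrene = ΣR − ΣR_known = 0.02259 − 0.001440 = 0.02115 K/W
L/(kA) = 0.02115 ⇒ k = 0.0421/(0.02115·51.2) = 0.0389 W/m·K

k = 0.0389 W/m·K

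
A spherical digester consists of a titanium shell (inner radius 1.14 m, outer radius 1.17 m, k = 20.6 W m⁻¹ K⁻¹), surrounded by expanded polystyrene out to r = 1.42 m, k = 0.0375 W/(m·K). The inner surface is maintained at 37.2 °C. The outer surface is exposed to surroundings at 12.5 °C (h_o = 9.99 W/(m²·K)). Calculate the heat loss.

Resistance network (inner→outer):
  R_titanium = (1/1.14 − 1/1.17)/(4πk) = 0.02249/(4π·20.6) = 8.689×10^-5 K/W
  R_expanded polystyrene = (1/1.17 − 1/1.42)/(4πk) = 0.1505/(4π·0.0375) = 0.3193 K/W
  R_conv,out = 1/(4πr²h) = 1/(4π·1.42²·9.99) = 0.003950 K/W
ΣR = 8.689×10^-5 + 0.3193 + 0.003950 = 0.3233 K/W
Q = ΔT/ΣR = (37.2 °C − 12.5 °C)/0.3233 = 76.4 W

Q = 76.4 W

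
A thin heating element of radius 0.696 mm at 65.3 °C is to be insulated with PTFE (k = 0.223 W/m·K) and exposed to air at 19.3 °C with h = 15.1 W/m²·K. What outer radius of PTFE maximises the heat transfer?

r_cr = 1.48 cm

For a cylinder, r_cr = k_ins/h = 0.223/15.1 = 0.0148 m = 1.48 cm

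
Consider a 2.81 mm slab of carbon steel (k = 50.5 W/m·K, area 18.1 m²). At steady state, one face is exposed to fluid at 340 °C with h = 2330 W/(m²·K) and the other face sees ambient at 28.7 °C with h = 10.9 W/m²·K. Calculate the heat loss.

Q = 61.1 kW

Series thermal resistances, inner to outer:
  R_conv,in = 1/(hA) = 1/(2330·18.1) = 2.371×10^-5 K/W
  R_carbon steel = L/(kA) = 0.00281/(50.5·18.1) = 3.074×10^-6 K/W
  R_conv,out = 1/(hA) = 1/(10.9·18.1) = 0.005069 K/W
ΣR = 2.371×10^-5 + 3.074×10^-6 + 0.005069 = 0.005096 K/W
Q = ΔT/ΣR = (340 °C − 28.7 °C)/0.005096 = 61100 W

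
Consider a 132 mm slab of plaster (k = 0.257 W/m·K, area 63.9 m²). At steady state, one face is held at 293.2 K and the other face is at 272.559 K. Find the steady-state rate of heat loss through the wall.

Q = kA·ΔT/L = 0.257 × 63.9 × |293.2 K − 272.559 K| / 0.132 = 2570 W

Q = 2.57 kW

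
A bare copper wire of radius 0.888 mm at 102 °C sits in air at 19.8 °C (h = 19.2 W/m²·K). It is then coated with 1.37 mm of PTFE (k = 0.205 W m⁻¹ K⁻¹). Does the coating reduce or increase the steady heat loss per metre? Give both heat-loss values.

Critical radius for a cylinder: r_cr = k/h = 0.0107 m = 1.07 cm.
Outer radius after coating: r₂ = 8.88×10^-4 + 0.00137 = 0.002258 m.
Since r₁ < r_cr and r₂ ≤ r_cr, the coating moves toward the maximum at r_cr — heat loss rises.
Bare: R = 1/(2πr₁h) = 9.335 m·K/W; Q = 82.2/9.335 = 8.81 W/m.
Coated: R = R_cond + R_conv = 4.396 m·K/W; Q = 82.2/4.396 = 18.7 W/m.

increases: 8.81 → 18.7 W/m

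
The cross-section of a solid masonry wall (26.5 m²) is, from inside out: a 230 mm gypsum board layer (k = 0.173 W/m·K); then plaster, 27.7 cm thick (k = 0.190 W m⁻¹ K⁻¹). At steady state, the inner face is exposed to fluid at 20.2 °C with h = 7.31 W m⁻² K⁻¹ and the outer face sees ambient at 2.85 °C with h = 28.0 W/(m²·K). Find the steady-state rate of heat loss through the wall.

Treat each layer as a resistance in series:
  R_conv,in = 1/(hA) = 1/(7.31·26.5) = 0.005162 K/W
  R_gypsum board = L/(kA) = 0.230/(0.173·26.5) = 0.05017 K/W
  R_plaster = L/(kA) = 0.277/(0.190·26.5) = 0.05501 K/W
  R_conv,out = 1/(hA) = 1/(28.0·26.5) = 0.001348 K/W
ΣR = 0.005162 + 0.05017 + 0.05501 + 0.001348 = 0.1117 K/W
Q = ΔT/ΣR = (20.2 °C − 2.85 °C)/0.1117 = 155 W

Q = 155 W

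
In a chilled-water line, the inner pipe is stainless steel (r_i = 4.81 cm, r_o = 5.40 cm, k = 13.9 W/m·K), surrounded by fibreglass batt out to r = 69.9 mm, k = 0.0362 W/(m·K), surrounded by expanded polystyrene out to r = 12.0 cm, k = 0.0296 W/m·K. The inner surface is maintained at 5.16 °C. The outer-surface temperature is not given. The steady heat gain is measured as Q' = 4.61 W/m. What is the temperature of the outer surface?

T_out = 23.8 °C

Series resistances:
  R'_stainless steel = ln(0.0540/0.0481)/(2πk) = 0.1157/(2π·13.9) = 0.001325 m·K/W
  R'_fibreglass batt = ln(0.0699/0.0540)/(2πk) = 0.2581/(2π·0.0362) = 1.135 m·K/W
  R'_expanded polystyrene = ln(0.120/0.0699)/(2πk) = 0.5404/(2π·0.0296) = 2.906 m·K/W
ΣR = 4.042 m·K/W
ΔT = Q'·ΣR = 4.61 × 4.042 = 18.63 K
Heat flows inward, so T_out = T_in + ΔT = 5.16 + 18.63 = 23.8 °C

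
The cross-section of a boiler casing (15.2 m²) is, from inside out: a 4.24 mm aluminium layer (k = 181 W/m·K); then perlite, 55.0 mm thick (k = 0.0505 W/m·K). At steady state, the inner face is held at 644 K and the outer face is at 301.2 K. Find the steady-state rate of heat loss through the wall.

Resistance network (inner→outer):
  R_aluminium = L/(kA) = 0.00424/(181·15.2) = 1.541×10^-6 K/W
  R_perlite = L/(kA) = 0.0550/(0.0505·15.2) = 0.07165 K/W
ΣR = 1.541×10^-6 + 0.07165 = 0.07165 K/W
Q = ΔT/ΣR = (644 K − 301.2 K)/0.07165 = 4780 W

Q = 4.78 kW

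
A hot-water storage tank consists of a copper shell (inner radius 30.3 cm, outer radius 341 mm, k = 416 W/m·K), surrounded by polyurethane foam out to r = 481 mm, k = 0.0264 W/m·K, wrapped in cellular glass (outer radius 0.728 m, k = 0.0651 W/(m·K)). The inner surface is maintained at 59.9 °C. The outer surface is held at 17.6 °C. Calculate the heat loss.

Treat each layer as a resistance in series:
  R_copper = (1/0.303 − 1/0.341)/(4πk) = 0.3678/(4π·416) = 7.035×10^-5 K/W
  R_polyurethane foam = (1/0.341 − 1/0.481)/(4πk) = 0.8535/(4π·0.0264) = 2.573 K/W
  R_cellular glass = (1/0.481 − 1/0.728)/(4πk) = 0.7054/(4π·0.0651) = 0.8622 K/W
ΣR = 7.035×10^-5 + 2.573 + 0.8622 = 3.435 K/W
Q = ΔT/ΣR = (59.9 °C − 17.6 °C)/3.435 = 12.3 W

Q = 12.3 W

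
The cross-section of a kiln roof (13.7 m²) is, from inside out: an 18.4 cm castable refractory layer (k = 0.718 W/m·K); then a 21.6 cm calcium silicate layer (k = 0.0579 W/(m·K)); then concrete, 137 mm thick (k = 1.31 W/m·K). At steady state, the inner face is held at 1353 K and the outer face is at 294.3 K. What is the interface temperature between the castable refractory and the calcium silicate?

T = 1287 K

Resistance network (inner→outer):
  R_castable refractory = L/(kA) = 0.184/(0.718·13.7) = 0.01871 K/W
  R_calcium silicate = L/(kA) = 0.216/(0.0579·13.7) = 0.2723 K/W
  R_concrete = L/(kA) = 0.137/(1.31·13.7) = 0.007634 K/W
ΣR = 0.01871 + 0.2723 + 0.007634 = 0.2986 K/W
Q = ΔT/ΣR = (1353 K − 294.3 K)/0.2986 = 3546 W
From the inner boundary to the castable refractory/calcium silicate interface, ΣR_partial = 0.01871 K/W.
T_interface = T_in − Q·ΣR_partial = 1353 K − (3546)(0.01871) = 1287 K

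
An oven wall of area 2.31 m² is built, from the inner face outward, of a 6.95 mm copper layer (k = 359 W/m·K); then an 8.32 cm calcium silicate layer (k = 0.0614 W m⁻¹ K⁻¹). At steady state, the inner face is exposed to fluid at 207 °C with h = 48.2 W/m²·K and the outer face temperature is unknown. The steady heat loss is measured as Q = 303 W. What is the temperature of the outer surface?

Series resistances:
  R_conv,in = 1/(hA) = 1/(48.2·2.31) = 0.008981 K/W
  R_copper = L/(kA) = 0.00695/(359·2.31) = 8.381×10^-6 K/W
  R_calcium silicate = L/(kA) = 0.0832/(0.0614·2.31) = 0.5866 K/W
ΣR = 0.5956 K/W
ΔT = Q·ΣR = 303 × 0.5956 = 180.5 K
Heat flows outward, so T_out = T_in − ΔT = 207 − 180.5 = 26.5 °C

T_out = 26.5 °C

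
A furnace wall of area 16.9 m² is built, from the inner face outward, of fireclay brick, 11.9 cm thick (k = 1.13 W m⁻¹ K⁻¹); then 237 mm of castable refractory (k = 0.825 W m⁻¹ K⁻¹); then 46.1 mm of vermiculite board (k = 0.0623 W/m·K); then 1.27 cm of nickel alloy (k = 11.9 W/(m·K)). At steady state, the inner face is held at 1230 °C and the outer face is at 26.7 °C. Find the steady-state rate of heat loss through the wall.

Q = 17900 W

Series thermal resistances, inner to outer:
  R_fireclay brick = L/(kA) = 0.119/(1.13·16.9) = 0.006231 K/W
  R_castable refractory = L/(kA) = 0.237/(0.825·16.9) = 0.01700 K/W
  R_vermiculite board = L/(kA) = 0.0461/(0.0623·16.9) = 0.04379 K/W
  R_nickel alloy = L/(kA) = 0.0127/(11.9·16.9) = 6.315×10^-5 K/W
ΣR = 0.006231 + 0.01700 + 0.04379 + 6.315×10^-5 = 0.06708 K/W
Q = ΔT/ΣR = (1230 °C − 26.7 °C)/0.06708 = 17900 W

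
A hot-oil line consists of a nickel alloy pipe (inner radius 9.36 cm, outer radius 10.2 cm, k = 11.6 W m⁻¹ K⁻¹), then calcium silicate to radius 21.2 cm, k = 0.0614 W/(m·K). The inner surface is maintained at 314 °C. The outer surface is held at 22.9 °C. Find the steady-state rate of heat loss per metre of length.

Series thermal resistances, inner to outer:
  R'_nickel alloy = ln(0.102/0.0936)/(2πk) = 0.08594/(2π·11.6) = 0.001179 m·K/W
  R'_calcium silicate = ln(0.212/0.102)/(2πk) = 0.7316/(2π·0.0614) = 1.896 m·K/W
ΣR = 0.001179 + 1.896 = 1.897 m·K/W
Q' = ΔT/ΣR = (314 °C − 22.9 °C)/1.897 = 153 W/m

Q' = 153 W/m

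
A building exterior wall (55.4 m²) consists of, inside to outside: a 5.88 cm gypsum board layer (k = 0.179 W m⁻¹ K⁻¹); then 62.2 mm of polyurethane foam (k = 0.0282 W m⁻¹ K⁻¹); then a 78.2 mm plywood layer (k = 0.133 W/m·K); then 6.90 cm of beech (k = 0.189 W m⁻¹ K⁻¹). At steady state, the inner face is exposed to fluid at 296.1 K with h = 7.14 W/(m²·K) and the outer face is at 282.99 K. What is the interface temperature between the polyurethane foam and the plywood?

Treat each layer as a resistance in series:
  R_conv,in = 1/(hA) = 1/(7.14·55.4) = 0.002528 K/W
  R_gypsum board = L/(kA) = 0.0588/(0.179·55.4) = 0.005929 K/W
  R_polyurethane foam = L/(kA) = 0.0622/(0.0282·55.4) = 0.03981 K/W
  R_plywood = L/(kA) = 0.0782/(0.133·55.4) = 0.01061 K/W
  R_beech = L/(kA) = 0.0690/(0.189·55.4) = 0.006590 K/W
ΣR = 0.002528 + 0.005929 + 0.03981 + 0.01061 + 0.006590 = 0.06547 K/W
Q = ΔT/ΣR = (296.1 K − 282.99 K)/0.06547 = 200.2 W
From the inner boundary to the polyurethane foam/plywood interface, ΣR_partial = 0.04827 K/W.
T_interface = T_in − Q·ΣR_partial = 296.1 K − (200.2)(0.04827) = 286.4 K

T = 286.4 K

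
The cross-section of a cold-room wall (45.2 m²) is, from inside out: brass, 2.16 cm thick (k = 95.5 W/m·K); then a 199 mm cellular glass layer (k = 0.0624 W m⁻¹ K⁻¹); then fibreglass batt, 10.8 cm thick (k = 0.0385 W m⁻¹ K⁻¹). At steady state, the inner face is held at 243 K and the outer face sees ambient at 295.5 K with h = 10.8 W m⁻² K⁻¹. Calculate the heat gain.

Q = 390 W

Series thermal resistances, inner to outer:
  R_brass = L/(kA) = 0.0216/(95.5·45.2) = 5.004×10^-6 K/W
  R_cellular glass = L/(kA) = 0.199/(0.0624·45.2) = 0.07056 K/W
  R_fibreglass batt = L/(kA) = 0.108/(0.0385·45.2) = 0.06206 K/W
  R_conv,out = 1/(hA) = 1/(10.8·45.2) = 0.002049 K/W
ΣR = 5.004×10^-6 + 0.07056 + 0.06206 + 0.002049 = 0.1347 K/W
Q = ΔT/ΣR = (243 K − 295.5 K)/0.1347 = -390 W
(Negative Q ⇒ heat flows inward; heat gain = 390 W.)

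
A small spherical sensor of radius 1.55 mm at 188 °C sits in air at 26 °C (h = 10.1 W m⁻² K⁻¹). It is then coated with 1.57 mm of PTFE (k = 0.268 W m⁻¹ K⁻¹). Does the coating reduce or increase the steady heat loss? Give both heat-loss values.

Critical radius for a sphere: r_cr = 2k/h = 0.0531 m = 5.31 cm.
Outer radius after coating: r₂ = 0.00155 + 0.00157 = 0.00312 m.
Since r₁ < r_cr and r₂ ≤ r_cr, the coating moves toward the maximum at r_cr — heat loss rises.
Bare: R = 1/(4πr₁²h) = 3279 K/W; Q = 162/3279 = 0.0494 W.
Coated: R = R_cond + R_conv = 905.8 K/W; Q = 162/905.8 = 0.179 W.

increases: 0.0494 → 0.179 W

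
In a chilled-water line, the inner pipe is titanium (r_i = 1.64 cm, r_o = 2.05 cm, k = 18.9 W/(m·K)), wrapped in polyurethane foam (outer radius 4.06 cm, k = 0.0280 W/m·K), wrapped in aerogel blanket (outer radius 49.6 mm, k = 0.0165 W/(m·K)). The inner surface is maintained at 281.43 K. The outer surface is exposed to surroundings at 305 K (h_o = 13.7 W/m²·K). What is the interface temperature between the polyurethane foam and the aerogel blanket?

Resistance network (inner→outer):
  R'_titanium = ln(0.0205/0.0164)/(2πk) = 0.2231/(2π·18.9) = 0.001879 m·K/W
  R'_polyurethane foam = ln(0.0406/0.0205)/(2πk) = 0.6833/(2π·0.0280) = 3.884 m·K/W
  R'_aerogel blanket = ln(0.0496/0.0406)/(2πk) = 0.2002/(2π·0.0165) = 1.931 m·K/W
  R'_conv,out = 1/(2πr h) = 1/(2π·0.0496·13.7) = 0.2342 m·K/W
ΣR = 0.001879 + 3.884 + 1.931 + 0.2342 = 6.051 m·K/W
Q' = ΔT/ΣR = (281.43 K − 305 K)/6.051 = -3.895 W/m
From the inner boundary to the polyurethane foam/aerogel blanket interface, ΣR_partial = 3.886 m·K/W.
T_interface = T_in − Q'·ΣR_partial = 281.43 K − (-3.895)(3.886) = 296.6 K

T = 296.6 K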